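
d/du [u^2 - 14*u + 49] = 2*u - 14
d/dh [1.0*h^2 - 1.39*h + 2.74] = 2.0*h - 1.39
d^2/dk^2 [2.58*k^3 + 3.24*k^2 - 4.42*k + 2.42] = 15.48*k + 6.48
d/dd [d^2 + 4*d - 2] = 2*d + 4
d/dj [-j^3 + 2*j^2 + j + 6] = -3*j^2 + 4*j + 1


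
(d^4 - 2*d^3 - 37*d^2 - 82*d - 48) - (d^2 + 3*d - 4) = d^4 - 2*d^3 - 38*d^2 - 85*d - 44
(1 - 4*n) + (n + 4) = 5 - 3*n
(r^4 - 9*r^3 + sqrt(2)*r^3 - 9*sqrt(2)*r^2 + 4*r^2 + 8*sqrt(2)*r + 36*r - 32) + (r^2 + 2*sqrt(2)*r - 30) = r^4 - 9*r^3 + sqrt(2)*r^3 - 9*sqrt(2)*r^2 + 5*r^2 + 10*sqrt(2)*r + 36*r - 62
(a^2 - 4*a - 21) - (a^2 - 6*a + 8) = 2*a - 29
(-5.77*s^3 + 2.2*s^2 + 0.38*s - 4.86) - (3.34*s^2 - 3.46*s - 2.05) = -5.77*s^3 - 1.14*s^2 + 3.84*s - 2.81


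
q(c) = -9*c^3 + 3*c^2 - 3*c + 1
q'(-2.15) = -140.71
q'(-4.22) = -509.15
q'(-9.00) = -2244.00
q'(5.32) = -735.24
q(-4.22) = 743.45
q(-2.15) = 110.76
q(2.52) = -131.54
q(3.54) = -371.28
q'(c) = -27*c^2 + 6*c - 3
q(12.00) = -15155.00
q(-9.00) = 6832.00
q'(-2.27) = -155.75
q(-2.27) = 128.54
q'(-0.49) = -12.42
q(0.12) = 0.67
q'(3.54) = -320.11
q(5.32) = -1285.17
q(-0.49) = 4.25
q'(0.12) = -2.67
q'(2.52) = -159.34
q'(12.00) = -3819.00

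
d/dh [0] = 0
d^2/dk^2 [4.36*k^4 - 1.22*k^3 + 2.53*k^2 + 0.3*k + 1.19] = 52.32*k^2 - 7.32*k + 5.06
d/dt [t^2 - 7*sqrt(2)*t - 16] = 2*t - 7*sqrt(2)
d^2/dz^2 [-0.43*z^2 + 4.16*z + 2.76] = -0.860000000000000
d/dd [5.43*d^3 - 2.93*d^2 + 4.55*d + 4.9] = 16.29*d^2 - 5.86*d + 4.55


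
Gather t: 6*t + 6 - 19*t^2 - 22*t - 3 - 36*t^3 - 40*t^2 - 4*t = -36*t^3 - 59*t^2 - 20*t + 3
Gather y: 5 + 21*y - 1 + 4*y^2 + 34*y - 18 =4*y^2 + 55*y - 14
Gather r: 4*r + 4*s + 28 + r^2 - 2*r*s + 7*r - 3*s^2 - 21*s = r^2 + r*(11 - 2*s) - 3*s^2 - 17*s + 28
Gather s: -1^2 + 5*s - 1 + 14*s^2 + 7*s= 14*s^2 + 12*s - 2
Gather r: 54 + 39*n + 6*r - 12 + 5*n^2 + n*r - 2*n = 5*n^2 + 37*n + r*(n + 6) + 42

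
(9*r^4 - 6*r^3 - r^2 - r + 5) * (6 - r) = -9*r^5 + 60*r^4 - 35*r^3 - 5*r^2 - 11*r + 30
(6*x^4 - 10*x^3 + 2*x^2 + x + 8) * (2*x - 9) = 12*x^5 - 74*x^4 + 94*x^3 - 16*x^2 + 7*x - 72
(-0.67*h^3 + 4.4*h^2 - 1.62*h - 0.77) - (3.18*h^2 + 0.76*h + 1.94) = -0.67*h^3 + 1.22*h^2 - 2.38*h - 2.71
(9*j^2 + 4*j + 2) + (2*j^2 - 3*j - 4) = 11*j^2 + j - 2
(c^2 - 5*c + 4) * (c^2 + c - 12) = c^4 - 4*c^3 - 13*c^2 + 64*c - 48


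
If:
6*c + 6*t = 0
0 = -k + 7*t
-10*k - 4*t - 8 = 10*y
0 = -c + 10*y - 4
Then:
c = 12/73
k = -84/73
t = -12/73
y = 152/365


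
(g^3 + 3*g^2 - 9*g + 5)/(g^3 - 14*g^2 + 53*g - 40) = (g^2 + 4*g - 5)/(g^2 - 13*g + 40)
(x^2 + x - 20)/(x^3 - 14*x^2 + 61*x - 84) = (x + 5)/(x^2 - 10*x + 21)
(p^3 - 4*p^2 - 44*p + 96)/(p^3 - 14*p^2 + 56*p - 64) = (p + 6)/(p - 4)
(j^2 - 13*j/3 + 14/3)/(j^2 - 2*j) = (j - 7/3)/j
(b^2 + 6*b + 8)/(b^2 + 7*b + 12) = (b + 2)/(b + 3)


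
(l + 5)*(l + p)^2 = l^3 + 2*l^2*p + 5*l^2 + l*p^2 + 10*l*p + 5*p^2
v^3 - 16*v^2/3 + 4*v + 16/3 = (v - 4)*(v - 2)*(v + 2/3)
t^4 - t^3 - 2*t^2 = t^2*(t - 2)*(t + 1)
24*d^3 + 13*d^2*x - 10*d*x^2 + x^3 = (-8*d + x)*(-3*d + x)*(d + x)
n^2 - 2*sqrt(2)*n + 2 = (n - sqrt(2))^2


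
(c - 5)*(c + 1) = c^2 - 4*c - 5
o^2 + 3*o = o*(o + 3)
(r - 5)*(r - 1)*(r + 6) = r^3 - 31*r + 30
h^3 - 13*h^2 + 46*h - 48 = (h - 8)*(h - 3)*(h - 2)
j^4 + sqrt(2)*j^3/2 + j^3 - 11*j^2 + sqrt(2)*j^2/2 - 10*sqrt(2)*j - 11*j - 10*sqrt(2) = (j + 1)*(j - 5*sqrt(2)/2)*(j + sqrt(2))*(j + 2*sqrt(2))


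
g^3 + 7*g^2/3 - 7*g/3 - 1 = (g - 1)*(g + 1/3)*(g + 3)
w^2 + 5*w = w*(w + 5)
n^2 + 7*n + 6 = (n + 1)*(n + 6)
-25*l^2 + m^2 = (-5*l + m)*(5*l + m)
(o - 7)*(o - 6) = o^2 - 13*o + 42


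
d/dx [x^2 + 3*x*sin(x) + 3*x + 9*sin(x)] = 3*x*cos(x) + 2*x + 3*sin(x) + 9*cos(x) + 3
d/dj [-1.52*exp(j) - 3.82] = -1.52*exp(j)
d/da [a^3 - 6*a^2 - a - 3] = 3*a^2 - 12*a - 1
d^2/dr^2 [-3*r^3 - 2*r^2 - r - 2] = -18*r - 4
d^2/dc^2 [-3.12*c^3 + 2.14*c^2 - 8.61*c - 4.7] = 4.28 - 18.72*c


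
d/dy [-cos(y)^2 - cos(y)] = sin(y) + sin(2*y)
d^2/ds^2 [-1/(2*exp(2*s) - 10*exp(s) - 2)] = ((2*exp(s) - 5)^2*exp(s) + (4*exp(s) - 5)*(-exp(2*s) + 5*exp(s) + 1)/2)*exp(s)/(-exp(2*s) + 5*exp(s) + 1)^3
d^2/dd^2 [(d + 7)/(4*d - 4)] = 4/(d - 1)^3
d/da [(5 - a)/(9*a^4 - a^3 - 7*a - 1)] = (-9*a^4 + a^3 + 7*a - (a - 5)*(-36*a^3 + 3*a^2 + 7) + 1)/(-9*a^4 + a^3 + 7*a + 1)^2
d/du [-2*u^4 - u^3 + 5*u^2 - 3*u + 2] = -8*u^3 - 3*u^2 + 10*u - 3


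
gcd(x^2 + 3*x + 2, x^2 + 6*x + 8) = x + 2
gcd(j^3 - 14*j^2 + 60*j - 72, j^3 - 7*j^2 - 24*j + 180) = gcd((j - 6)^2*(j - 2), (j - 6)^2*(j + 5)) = j^2 - 12*j + 36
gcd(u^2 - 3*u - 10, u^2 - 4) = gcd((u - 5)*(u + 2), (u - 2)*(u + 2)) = u + 2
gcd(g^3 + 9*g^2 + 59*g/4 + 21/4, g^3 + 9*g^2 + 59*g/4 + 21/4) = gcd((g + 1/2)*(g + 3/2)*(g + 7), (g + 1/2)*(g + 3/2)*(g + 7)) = g^3 + 9*g^2 + 59*g/4 + 21/4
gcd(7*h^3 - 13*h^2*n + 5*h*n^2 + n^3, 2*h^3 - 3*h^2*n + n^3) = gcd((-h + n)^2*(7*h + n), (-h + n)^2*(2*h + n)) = h^2 - 2*h*n + n^2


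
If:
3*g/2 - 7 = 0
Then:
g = 14/3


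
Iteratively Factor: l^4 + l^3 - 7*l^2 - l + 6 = (l + 1)*(l^3 - 7*l + 6) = (l + 1)*(l + 3)*(l^2 - 3*l + 2) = (l - 2)*(l + 1)*(l + 3)*(l - 1)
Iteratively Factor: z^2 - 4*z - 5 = (z + 1)*(z - 5)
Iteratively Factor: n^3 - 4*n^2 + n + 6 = (n + 1)*(n^2 - 5*n + 6) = (n - 3)*(n + 1)*(n - 2)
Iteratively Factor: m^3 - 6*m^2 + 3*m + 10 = (m - 5)*(m^2 - m - 2) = (m - 5)*(m + 1)*(m - 2)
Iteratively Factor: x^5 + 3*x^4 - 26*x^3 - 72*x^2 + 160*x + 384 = (x + 2)*(x^4 + x^3 - 28*x^2 - 16*x + 192) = (x + 2)*(x + 4)*(x^3 - 3*x^2 - 16*x + 48) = (x - 3)*(x + 2)*(x + 4)*(x^2 - 16) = (x - 3)*(x + 2)*(x + 4)^2*(x - 4)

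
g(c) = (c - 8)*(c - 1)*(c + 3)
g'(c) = (c - 8)*(c - 1) + (c - 8)*(c + 3) + (c - 1)*(c + 3) = 3*c^2 - 12*c - 19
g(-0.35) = 29.87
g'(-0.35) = -14.43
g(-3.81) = -46.01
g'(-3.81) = 70.27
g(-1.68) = 34.24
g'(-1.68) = 9.63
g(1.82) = -24.43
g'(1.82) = -30.90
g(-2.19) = 26.33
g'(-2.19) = 21.67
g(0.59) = 10.91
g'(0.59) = -25.04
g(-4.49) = -102.17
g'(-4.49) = 95.36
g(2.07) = -32.17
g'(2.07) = -30.99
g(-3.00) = 0.00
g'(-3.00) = 44.00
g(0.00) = 24.00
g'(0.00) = -19.00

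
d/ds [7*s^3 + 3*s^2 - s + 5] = 21*s^2 + 6*s - 1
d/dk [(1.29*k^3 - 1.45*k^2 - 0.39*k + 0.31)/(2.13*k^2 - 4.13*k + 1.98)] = (2.7477*k^4 - 10.6554*k^3 + 14.4818*k^2 - 7.0626*k + 0.5081)/(4.5369*k^4 - 17.5938*k^3 + 25.4917*k^2 - 16.3548*k + 3.9204)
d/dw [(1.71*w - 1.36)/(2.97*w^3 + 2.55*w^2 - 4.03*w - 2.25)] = (-10.1574*w^3 + 7.7571*w^2 + 6.936*w - 9.3283)/(8.8209*w^6 + 15.147*w^5 - 17.4357*w^4 - 33.918*w^3 + 4.7659*w^2 + 18.135*w + 5.0625)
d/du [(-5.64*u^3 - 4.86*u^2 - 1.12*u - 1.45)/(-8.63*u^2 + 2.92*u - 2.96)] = (48.6732*u^4 - 32.9376*u^3 + 26.2264*u^2 + 3.7442*u + 7.5492)/(74.4769*u^4 - 50.3992*u^3 + 59.616*u^2 - 17.2864*u + 8.7616)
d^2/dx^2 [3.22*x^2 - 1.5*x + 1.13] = 6.44000000000000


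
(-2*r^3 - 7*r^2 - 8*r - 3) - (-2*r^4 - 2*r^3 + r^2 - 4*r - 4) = 2*r^4 - 8*r^2 - 4*r + 1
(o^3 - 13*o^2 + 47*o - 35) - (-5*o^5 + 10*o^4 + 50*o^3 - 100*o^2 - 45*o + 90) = 5*o^5 - 10*o^4 - 49*o^3 + 87*o^2 + 92*o - 125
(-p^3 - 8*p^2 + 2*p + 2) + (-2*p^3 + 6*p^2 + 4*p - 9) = -3*p^3 - 2*p^2 + 6*p - 7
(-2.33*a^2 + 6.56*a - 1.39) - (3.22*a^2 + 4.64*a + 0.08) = -5.55*a^2 + 1.92*a - 1.47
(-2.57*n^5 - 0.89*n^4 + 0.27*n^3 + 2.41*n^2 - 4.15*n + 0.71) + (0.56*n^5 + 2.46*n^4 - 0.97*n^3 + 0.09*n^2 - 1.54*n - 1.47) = -2.01*n^5 + 1.57*n^4 - 0.7*n^3 + 2.5*n^2 - 5.69*n - 0.76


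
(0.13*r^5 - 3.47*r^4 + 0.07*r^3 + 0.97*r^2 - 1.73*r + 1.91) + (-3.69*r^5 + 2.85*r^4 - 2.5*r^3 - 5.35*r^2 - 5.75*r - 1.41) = -3.56*r^5 - 0.62*r^4 - 2.43*r^3 - 4.38*r^2 - 7.48*r + 0.5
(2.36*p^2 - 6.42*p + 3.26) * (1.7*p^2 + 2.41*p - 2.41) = 4.012*p^4 - 5.2264*p^3 - 15.6178*p^2 + 23.3288*p - 7.8566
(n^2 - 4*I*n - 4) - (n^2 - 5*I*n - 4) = I*n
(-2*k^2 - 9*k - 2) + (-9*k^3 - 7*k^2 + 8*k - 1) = -9*k^3 - 9*k^2 - k - 3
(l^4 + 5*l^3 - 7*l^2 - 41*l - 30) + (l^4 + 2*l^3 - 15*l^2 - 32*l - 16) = 2*l^4 + 7*l^3 - 22*l^2 - 73*l - 46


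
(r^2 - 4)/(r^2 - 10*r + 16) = (r + 2)/(r - 8)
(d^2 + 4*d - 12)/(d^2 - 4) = (d + 6)/(d + 2)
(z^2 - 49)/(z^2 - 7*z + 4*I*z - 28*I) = (z + 7)/(z + 4*I)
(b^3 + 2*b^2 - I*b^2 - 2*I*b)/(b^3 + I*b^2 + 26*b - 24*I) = b*(b + 2)/(b^2 + 2*I*b + 24)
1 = 1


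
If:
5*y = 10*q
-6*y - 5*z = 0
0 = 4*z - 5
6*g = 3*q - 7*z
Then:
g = -55/32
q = -25/48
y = -25/24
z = 5/4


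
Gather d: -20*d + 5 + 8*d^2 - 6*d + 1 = 8*d^2 - 26*d + 6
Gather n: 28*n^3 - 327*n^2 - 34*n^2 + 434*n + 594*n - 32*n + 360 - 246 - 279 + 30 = 28*n^3 - 361*n^2 + 996*n - 135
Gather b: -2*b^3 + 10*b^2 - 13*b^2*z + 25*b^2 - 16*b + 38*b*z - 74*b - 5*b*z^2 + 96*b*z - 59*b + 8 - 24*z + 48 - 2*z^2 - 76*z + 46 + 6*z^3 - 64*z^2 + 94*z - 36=-2*b^3 + b^2*(35 - 13*z) + b*(-5*z^2 + 134*z - 149) + 6*z^3 - 66*z^2 - 6*z + 66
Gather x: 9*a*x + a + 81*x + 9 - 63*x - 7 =a + x*(9*a + 18) + 2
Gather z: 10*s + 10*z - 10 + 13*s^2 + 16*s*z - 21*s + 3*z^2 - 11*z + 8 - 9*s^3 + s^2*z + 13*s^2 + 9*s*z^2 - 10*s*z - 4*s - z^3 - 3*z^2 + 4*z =-9*s^3 + 26*s^2 + 9*s*z^2 - 15*s - z^3 + z*(s^2 + 6*s + 3) - 2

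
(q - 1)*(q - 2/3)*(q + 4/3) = q^3 - q^2/3 - 14*q/9 + 8/9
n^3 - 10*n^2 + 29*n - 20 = (n - 5)*(n - 4)*(n - 1)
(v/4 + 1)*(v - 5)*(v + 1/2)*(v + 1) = v^4/4 + v^3/8 - 21*v^2/4 - 61*v/8 - 5/2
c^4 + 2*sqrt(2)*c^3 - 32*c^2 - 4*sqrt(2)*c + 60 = (c - 3*sqrt(2))*(c - sqrt(2))*(c + sqrt(2))*(c + 5*sqrt(2))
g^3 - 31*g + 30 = (g - 5)*(g - 1)*(g + 6)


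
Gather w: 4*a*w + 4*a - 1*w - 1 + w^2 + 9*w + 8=4*a + w^2 + w*(4*a + 8) + 7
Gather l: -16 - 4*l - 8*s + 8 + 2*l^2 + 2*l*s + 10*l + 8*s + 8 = 2*l^2 + l*(2*s + 6)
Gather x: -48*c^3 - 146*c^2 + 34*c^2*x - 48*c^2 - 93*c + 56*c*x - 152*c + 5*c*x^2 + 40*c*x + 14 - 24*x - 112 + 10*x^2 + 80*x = -48*c^3 - 194*c^2 - 245*c + x^2*(5*c + 10) + x*(34*c^2 + 96*c + 56) - 98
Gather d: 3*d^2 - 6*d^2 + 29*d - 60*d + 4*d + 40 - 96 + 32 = -3*d^2 - 27*d - 24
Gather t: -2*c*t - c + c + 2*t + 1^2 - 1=t*(2 - 2*c)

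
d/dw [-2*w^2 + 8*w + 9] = 8 - 4*w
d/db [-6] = 0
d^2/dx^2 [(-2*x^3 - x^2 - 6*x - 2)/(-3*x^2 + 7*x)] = 2*(173*x^3 + 54*x^2 - 126*x + 98)/(x^3*(27*x^3 - 189*x^2 + 441*x - 343))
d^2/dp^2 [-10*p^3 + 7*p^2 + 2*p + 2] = 14 - 60*p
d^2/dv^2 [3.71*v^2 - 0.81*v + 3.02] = 7.42000000000000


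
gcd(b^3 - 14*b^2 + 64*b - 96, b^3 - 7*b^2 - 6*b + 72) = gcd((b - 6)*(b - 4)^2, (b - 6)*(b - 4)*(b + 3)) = b^2 - 10*b + 24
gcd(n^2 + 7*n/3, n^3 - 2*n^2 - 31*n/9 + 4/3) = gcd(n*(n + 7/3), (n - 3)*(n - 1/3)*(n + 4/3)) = 1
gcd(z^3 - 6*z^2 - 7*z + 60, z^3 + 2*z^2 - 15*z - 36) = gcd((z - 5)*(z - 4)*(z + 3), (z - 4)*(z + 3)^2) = z^2 - z - 12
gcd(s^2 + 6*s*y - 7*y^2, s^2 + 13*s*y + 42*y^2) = s + 7*y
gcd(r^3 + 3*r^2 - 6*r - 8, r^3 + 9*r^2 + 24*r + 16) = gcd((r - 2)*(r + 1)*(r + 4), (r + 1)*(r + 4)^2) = r^2 + 5*r + 4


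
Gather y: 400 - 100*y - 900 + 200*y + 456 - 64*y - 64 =36*y - 108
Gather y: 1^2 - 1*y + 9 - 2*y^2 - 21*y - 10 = -2*y^2 - 22*y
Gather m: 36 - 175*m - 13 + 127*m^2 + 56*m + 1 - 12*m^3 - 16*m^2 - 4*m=-12*m^3 + 111*m^2 - 123*m + 24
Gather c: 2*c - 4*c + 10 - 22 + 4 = -2*c - 8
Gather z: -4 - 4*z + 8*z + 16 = 4*z + 12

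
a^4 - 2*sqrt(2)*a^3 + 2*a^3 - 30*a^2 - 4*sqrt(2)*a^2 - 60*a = a*(a + 2)*(a - 5*sqrt(2))*(a + 3*sqrt(2))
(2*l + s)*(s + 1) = 2*l*s + 2*l + s^2 + s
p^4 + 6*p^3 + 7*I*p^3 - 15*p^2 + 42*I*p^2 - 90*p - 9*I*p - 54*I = (p + 6)*(p + I)*(p + 3*I)^2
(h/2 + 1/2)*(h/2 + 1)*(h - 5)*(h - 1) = h^4/4 - 3*h^3/4 - 11*h^2/4 + 3*h/4 + 5/2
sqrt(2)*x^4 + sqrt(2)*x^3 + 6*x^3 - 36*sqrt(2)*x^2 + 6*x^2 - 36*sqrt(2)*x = x*(x - 3*sqrt(2))*(x + 6*sqrt(2))*(sqrt(2)*x + sqrt(2))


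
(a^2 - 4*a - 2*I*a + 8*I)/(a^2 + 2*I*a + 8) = (a - 4)/(a + 4*I)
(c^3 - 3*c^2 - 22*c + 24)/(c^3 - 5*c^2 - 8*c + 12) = (c + 4)/(c + 2)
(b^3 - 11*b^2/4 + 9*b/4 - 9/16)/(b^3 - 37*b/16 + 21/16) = (4*b^2 - 8*b + 3)/(4*b^2 + 3*b - 7)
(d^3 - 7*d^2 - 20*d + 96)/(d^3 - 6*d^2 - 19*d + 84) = (d - 8)/(d - 7)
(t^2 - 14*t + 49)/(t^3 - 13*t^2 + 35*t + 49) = 1/(t + 1)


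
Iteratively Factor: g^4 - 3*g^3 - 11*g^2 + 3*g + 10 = (g + 2)*(g^3 - 5*g^2 - g + 5) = (g - 1)*(g + 2)*(g^2 - 4*g - 5) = (g - 1)*(g + 1)*(g + 2)*(g - 5)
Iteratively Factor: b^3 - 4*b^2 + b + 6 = (b - 2)*(b^2 - 2*b - 3) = (b - 2)*(b + 1)*(b - 3)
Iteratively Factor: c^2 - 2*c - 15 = (c + 3)*(c - 5)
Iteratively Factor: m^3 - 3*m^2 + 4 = (m + 1)*(m^2 - 4*m + 4) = (m - 2)*(m + 1)*(m - 2)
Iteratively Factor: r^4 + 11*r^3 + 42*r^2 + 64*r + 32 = (r + 4)*(r^3 + 7*r^2 + 14*r + 8) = (r + 1)*(r + 4)*(r^2 + 6*r + 8) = (r + 1)*(r + 2)*(r + 4)*(r + 4)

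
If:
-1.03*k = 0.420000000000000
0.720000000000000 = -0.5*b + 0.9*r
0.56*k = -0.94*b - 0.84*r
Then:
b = -0.32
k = -0.41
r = 0.62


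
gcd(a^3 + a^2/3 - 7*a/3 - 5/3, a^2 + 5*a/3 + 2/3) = a + 1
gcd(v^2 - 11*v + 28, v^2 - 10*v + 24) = v - 4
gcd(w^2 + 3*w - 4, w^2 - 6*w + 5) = w - 1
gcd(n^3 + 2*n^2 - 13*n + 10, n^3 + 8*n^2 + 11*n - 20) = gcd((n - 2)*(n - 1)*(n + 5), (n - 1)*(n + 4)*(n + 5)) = n^2 + 4*n - 5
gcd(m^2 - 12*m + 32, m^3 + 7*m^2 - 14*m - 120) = m - 4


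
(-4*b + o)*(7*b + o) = -28*b^2 + 3*b*o + o^2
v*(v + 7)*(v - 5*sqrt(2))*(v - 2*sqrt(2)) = v^4 - 7*sqrt(2)*v^3 + 7*v^3 - 49*sqrt(2)*v^2 + 20*v^2 + 140*v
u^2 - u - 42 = (u - 7)*(u + 6)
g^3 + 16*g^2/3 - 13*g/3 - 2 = (g - 1)*(g + 1/3)*(g + 6)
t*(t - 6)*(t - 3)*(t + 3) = t^4 - 6*t^3 - 9*t^2 + 54*t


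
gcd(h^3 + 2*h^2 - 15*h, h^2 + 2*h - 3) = 1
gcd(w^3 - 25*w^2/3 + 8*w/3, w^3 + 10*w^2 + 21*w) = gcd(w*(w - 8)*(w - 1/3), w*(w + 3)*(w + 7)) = w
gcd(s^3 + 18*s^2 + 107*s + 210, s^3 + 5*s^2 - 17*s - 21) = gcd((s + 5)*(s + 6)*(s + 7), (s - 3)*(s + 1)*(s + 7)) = s + 7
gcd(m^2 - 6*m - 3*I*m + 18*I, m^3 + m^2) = 1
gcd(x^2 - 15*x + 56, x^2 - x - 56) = x - 8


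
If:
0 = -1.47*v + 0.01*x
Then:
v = 0.00680272108843537*x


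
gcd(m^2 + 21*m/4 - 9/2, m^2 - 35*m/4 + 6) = m - 3/4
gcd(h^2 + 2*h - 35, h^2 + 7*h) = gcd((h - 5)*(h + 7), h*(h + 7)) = h + 7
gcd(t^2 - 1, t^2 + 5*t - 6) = t - 1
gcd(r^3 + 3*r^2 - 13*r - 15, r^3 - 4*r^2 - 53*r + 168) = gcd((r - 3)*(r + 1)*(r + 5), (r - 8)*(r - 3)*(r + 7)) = r - 3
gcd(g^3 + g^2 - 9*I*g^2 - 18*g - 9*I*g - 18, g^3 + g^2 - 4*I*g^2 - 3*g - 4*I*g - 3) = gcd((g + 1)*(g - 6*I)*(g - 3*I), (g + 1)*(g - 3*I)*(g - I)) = g^2 + g*(1 - 3*I) - 3*I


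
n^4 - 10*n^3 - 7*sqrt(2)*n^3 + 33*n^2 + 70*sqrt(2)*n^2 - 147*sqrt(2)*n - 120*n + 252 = (n - 7)*(n - 3)*(n - 6*sqrt(2))*(n - sqrt(2))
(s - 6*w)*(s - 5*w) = s^2 - 11*s*w + 30*w^2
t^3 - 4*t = t*(t - 2)*(t + 2)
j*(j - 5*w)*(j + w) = j^3 - 4*j^2*w - 5*j*w^2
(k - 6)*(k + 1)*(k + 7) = k^3 + 2*k^2 - 41*k - 42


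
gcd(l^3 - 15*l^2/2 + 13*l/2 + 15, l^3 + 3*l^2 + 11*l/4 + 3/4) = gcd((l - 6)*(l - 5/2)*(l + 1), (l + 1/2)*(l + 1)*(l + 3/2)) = l + 1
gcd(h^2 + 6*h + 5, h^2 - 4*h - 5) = h + 1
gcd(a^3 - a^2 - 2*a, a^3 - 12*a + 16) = a - 2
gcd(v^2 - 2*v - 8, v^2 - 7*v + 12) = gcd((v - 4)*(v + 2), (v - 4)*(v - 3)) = v - 4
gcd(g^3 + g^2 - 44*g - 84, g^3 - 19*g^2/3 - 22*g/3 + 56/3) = g^2 - 5*g - 14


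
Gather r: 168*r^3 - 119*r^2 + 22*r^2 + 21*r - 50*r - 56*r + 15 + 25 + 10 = 168*r^3 - 97*r^2 - 85*r + 50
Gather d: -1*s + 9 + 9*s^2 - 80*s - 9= 9*s^2 - 81*s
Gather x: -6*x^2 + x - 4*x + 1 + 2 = -6*x^2 - 3*x + 3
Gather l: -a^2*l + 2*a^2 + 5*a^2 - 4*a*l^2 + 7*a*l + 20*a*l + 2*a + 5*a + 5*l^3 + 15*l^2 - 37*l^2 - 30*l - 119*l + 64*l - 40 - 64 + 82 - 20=7*a^2 + 7*a + 5*l^3 + l^2*(-4*a - 22) + l*(-a^2 + 27*a - 85) - 42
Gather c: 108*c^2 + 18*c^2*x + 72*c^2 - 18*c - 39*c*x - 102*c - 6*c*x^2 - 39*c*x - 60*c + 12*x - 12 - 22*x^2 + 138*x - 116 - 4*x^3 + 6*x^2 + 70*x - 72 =c^2*(18*x + 180) + c*(-6*x^2 - 78*x - 180) - 4*x^3 - 16*x^2 + 220*x - 200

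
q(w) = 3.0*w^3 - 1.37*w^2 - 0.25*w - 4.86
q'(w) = 9.0*w^2 - 2.74*w - 0.25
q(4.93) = 320.08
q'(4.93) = 204.99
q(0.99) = -3.54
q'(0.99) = 5.86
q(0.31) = -4.98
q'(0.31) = -0.23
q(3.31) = 88.10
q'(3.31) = 89.29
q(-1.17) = -11.25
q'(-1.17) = 15.28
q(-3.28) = -124.64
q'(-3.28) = 105.56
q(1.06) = -3.09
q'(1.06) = 6.96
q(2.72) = 44.70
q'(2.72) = 58.88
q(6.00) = 592.32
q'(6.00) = 307.31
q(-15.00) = -10434.36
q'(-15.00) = 2065.85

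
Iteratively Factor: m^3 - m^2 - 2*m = (m)*(m^2 - m - 2) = m*(m - 2)*(m + 1)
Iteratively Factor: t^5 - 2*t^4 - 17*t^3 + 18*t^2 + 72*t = (t + 2)*(t^4 - 4*t^3 - 9*t^2 + 36*t) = t*(t + 2)*(t^3 - 4*t^2 - 9*t + 36) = t*(t + 2)*(t + 3)*(t^2 - 7*t + 12) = t*(t - 4)*(t + 2)*(t + 3)*(t - 3)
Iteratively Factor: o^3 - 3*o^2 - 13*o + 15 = (o - 1)*(o^2 - 2*o - 15) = (o - 1)*(o + 3)*(o - 5)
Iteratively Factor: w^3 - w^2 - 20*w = (w - 5)*(w^2 + 4*w) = (w - 5)*(w + 4)*(w)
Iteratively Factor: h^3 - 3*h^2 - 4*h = (h + 1)*(h^2 - 4*h) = h*(h + 1)*(h - 4)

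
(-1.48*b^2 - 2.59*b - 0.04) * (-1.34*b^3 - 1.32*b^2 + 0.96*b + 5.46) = 1.9832*b^5 + 5.4242*b^4 + 2.0516*b^3 - 10.5144*b^2 - 14.1798*b - 0.2184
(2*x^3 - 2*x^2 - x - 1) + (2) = 2*x^3 - 2*x^2 - x + 1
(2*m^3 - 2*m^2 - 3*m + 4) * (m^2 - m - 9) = 2*m^5 - 4*m^4 - 19*m^3 + 25*m^2 + 23*m - 36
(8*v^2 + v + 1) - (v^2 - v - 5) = 7*v^2 + 2*v + 6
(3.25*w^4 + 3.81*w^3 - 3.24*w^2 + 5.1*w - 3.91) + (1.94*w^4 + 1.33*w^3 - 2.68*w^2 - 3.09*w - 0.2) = 5.19*w^4 + 5.14*w^3 - 5.92*w^2 + 2.01*w - 4.11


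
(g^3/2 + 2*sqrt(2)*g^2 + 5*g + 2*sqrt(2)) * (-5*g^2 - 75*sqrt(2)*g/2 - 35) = -5*g^5/2 - 115*sqrt(2)*g^4/4 - 385*g^3/2 - 535*sqrt(2)*g^2/2 - 325*g - 70*sqrt(2)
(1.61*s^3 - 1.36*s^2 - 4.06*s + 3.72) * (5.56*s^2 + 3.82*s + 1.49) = 8.9516*s^5 - 1.4114*s^4 - 25.3699*s^3 + 3.1476*s^2 + 8.161*s + 5.5428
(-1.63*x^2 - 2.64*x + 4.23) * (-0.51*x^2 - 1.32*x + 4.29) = 0.8313*x^4 + 3.498*x^3 - 5.6652*x^2 - 16.9092*x + 18.1467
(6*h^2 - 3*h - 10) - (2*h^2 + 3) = 4*h^2 - 3*h - 13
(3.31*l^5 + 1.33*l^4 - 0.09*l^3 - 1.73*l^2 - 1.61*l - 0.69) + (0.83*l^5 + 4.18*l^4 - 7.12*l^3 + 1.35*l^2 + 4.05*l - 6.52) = 4.14*l^5 + 5.51*l^4 - 7.21*l^3 - 0.38*l^2 + 2.44*l - 7.21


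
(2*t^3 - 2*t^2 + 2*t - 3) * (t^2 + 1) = 2*t^5 - 2*t^4 + 4*t^3 - 5*t^2 + 2*t - 3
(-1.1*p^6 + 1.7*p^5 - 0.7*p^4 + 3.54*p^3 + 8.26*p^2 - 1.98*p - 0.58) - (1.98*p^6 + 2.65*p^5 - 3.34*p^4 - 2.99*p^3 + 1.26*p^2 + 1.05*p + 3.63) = -3.08*p^6 - 0.95*p^5 + 2.64*p^4 + 6.53*p^3 + 7.0*p^2 - 3.03*p - 4.21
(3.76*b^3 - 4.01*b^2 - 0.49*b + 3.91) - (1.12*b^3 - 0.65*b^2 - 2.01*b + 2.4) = 2.64*b^3 - 3.36*b^2 + 1.52*b + 1.51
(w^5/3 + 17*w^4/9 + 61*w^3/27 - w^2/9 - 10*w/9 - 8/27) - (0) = w^5/3 + 17*w^4/9 + 61*w^3/27 - w^2/9 - 10*w/9 - 8/27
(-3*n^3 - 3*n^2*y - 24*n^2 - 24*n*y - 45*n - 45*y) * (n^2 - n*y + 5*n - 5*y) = -3*n^5 - 39*n^4 + 3*n^3*y^2 - 165*n^3 + 39*n^2*y^2 - 225*n^2 + 165*n*y^2 + 225*y^2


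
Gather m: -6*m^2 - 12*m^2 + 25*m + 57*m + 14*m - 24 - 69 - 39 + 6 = -18*m^2 + 96*m - 126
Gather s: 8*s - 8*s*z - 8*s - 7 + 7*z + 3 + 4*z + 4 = -8*s*z + 11*z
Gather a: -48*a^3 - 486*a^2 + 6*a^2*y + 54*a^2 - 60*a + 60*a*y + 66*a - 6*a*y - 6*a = -48*a^3 + a^2*(6*y - 432) + 54*a*y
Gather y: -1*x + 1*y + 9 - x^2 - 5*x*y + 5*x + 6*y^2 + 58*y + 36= -x^2 + 4*x + 6*y^2 + y*(59 - 5*x) + 45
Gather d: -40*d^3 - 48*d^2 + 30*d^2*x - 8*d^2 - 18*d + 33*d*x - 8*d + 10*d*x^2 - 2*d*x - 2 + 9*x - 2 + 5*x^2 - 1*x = -40*d^3 + d^2*(30*x - 56) + d*(10*x^2 + 31*x - 26) + 5*x^2 + 8*x - 4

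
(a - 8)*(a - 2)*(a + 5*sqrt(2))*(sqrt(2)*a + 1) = sqrt(2)*a^4 - 10*sqrt(2)*a^3 + 11*a^3 - 110*a^2 + 21*sqrt(2)*a^2 - 50*sqrt(2)*a + 176*a + 80*sqrt(2)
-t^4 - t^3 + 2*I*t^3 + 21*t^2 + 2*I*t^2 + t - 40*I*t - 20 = (t - 4)*(t + 5)*(I*t + 1)^2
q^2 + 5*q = q*(q + 5)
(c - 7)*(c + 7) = c^2 - 49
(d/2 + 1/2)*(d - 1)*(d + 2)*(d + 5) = d^4/2 + 7*d^3/2 + 9*d^2/2 - 7*d/2 - 5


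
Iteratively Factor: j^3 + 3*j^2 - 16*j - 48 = (j - 4)*(j^2 + 7*j + 12) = (j - 4)*(j + 3)*(j + 4)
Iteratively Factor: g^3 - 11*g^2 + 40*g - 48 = (g - 4)*(g^2 - 7*g + 12) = (g - 4)^2*(g - 3)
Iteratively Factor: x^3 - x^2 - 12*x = (x)*(x^2 - x - 12) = x*(x + 3)*(x - 4)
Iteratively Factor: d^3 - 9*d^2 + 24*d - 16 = (d - 1)*(d^2 - 8*d + 16) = (d - 4)*(d - 1)*(d - 4)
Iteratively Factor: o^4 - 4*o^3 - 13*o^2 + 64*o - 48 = (o - 1)*(o^3 - 3*o^2 - 16*o + 48) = (o - 3)*(o - 1)*(o^2 - 16) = (o - 4)*(o - 3)*(o - 1)*(o + 4)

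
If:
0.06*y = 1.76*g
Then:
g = 0.0340909090909091*y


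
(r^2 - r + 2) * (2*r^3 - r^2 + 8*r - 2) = 2*r^5 - 3*r^4 + 13*r^3 - 12*r^2 + 18*r - 4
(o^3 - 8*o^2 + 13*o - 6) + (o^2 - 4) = o^3 - 7*o^2 + 13*o - 10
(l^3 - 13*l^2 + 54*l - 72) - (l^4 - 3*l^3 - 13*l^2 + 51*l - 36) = -l^4 + 4*l^3 + 3*l - 36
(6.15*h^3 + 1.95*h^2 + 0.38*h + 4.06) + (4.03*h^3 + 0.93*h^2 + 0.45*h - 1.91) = 10.18*h^3 + 2.88*h^2 + 0.83*h + 2.15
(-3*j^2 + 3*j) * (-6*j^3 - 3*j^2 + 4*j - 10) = 18*j^5 - 9*j^4 - 21*j^3 + 42*j^2 - 30*j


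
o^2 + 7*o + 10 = (o + 2)*(o + 5)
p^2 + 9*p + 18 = (p + 3)*(p + 6)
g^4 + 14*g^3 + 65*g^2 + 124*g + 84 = (g + 2)^2*(g + 3)*(g + 7)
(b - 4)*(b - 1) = b^2 - 5*b + 4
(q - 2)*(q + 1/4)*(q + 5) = q^3 + 13*q^2/4 - 37*q/4 - 5/2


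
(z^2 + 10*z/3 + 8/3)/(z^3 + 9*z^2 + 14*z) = (z + 4/3)/(z*(z + 7))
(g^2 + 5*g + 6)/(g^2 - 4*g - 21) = (g + 2)/(g - 7)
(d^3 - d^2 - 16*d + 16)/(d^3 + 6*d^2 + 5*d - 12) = (d - 4)/(d + 3)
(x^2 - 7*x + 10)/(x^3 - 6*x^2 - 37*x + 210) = (x - 2)/(x^2 - x - 42)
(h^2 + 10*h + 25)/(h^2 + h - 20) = (h + 5)/(h - 4)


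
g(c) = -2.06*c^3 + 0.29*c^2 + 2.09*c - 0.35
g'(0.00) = 2.09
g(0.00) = -0.35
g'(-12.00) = -894.79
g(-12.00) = 3576.01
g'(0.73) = -0.78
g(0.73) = 0.53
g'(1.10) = -4.75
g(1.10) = -0.44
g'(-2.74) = -45.90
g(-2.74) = 38.48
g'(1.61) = -13.00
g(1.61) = -4.83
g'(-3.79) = -88.88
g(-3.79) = 108.04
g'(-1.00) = -4.67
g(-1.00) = -0.09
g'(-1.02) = -4.93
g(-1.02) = 0.01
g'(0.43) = 1.20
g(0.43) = 0.44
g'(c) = -6.18*c^2 + 0.58*c + 2.09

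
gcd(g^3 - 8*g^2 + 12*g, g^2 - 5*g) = g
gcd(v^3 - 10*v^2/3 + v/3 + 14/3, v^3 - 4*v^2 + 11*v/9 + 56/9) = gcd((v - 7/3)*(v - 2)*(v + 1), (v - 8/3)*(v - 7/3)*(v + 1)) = v^2 - 4*v/3 - 7/3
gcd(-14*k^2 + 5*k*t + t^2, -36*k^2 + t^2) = 1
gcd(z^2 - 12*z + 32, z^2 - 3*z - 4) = z - 4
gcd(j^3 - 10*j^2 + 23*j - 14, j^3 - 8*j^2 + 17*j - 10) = j^2 - 3*j + 2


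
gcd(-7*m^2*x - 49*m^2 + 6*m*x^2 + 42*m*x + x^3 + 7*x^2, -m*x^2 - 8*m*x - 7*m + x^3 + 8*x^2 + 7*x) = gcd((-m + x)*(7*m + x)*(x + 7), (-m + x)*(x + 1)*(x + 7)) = -m*x - 7*m + x^2 + 7*x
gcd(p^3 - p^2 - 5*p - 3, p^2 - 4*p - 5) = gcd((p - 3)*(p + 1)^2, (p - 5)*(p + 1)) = p + 1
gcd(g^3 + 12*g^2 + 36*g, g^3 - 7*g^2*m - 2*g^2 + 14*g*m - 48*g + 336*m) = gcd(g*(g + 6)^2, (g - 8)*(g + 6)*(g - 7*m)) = g + 6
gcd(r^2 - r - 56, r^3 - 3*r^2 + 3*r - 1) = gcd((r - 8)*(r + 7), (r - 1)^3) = 1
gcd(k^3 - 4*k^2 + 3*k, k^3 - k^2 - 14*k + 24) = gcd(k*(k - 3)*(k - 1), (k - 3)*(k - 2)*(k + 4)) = k - 3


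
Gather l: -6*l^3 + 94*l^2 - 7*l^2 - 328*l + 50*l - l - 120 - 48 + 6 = -6*l^3 + 87*l^2 - 279*l - 162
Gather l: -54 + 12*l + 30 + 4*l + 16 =16*l - 8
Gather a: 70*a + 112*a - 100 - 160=182*a - 260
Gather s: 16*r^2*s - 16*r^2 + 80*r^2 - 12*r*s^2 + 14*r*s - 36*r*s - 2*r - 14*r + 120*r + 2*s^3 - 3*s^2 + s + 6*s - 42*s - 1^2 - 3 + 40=64*r^2 + 104*r + 2*s^3 + s^2*(-12*r - 3) + s*(16*r^2 - 22*r - 35) + 36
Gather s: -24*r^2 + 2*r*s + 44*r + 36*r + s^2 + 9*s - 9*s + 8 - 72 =-24*r^2 + 2*r*s + 80*r + s^2 - 64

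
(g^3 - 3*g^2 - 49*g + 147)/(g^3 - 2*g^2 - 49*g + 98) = (g - 3)/(g - 2)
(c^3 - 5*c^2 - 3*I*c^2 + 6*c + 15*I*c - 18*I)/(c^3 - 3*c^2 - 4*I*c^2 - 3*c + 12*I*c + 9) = (c - 2)/(c - I)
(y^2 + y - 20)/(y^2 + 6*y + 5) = (y - 4)/(y + 1)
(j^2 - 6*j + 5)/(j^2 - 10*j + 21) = (j^2 - 6*j + 5)/(j^2 - 10*j + 21)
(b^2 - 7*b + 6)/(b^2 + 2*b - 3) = (b - 6)/(b + 3)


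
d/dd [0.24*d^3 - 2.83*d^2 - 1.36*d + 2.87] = 0.72*d^2 - 5.66*d - 1.36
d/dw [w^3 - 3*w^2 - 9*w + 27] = 3*w^2 - 6*w - 9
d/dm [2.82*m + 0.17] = 2.82000000000000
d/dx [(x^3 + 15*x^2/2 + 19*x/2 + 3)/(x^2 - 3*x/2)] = (4*x^4 - 12*x^3 - 83*x^2 - 24*x + 18)/(x^2*(4*x^2 - 12*x + 9))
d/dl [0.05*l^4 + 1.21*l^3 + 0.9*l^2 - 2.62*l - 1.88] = 0.2*l^3 + 3.63*l^2 + 1.8*l - 2.62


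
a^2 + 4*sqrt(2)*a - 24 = (a - 2*sqrt(2))*(a + 6*sqrt(2))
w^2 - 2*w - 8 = (w - 4)*(w + 2)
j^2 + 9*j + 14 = (j + 2)*(j + 7)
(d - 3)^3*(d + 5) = d^4 - 4*d^3 - 18*d^2 + 108*d - 135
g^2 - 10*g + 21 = (g - 7)*(g - 3)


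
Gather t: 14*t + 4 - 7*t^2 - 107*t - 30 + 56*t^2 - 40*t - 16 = 49*t^2 - 133*t - 42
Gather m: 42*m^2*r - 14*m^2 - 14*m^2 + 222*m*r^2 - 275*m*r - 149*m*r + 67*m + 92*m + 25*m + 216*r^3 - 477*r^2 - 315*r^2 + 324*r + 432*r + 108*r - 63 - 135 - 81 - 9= m^2*(42*r - 28) + m*(222*r^2 - 424*r + 184) + 216*r^3 - 792*r^2 + 864*r - 288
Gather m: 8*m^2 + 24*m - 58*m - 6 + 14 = 8*m^2 - 34*m + 8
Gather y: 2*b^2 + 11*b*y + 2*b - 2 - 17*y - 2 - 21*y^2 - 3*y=2*b^2 + 2*b - 21*y^2 + y*(11*b - 20) - 4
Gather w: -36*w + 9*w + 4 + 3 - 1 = 6 - 27*w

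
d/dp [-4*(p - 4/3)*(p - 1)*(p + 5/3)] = -12*p^2 + 16*p/3 + 92/9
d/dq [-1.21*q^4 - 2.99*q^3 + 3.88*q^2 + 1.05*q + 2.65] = -4.84*q^3 - 8.97*q^2 + 7.76*q + 1.05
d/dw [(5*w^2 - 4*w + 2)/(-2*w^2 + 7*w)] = (27*w^2 + 8*w - 14)/(w^2*(4*w^2 - 28*w + 49))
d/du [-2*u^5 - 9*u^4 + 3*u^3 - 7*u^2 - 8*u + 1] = -10*u^4 - 36*u^3 + 9*u^2 - 14*u - 8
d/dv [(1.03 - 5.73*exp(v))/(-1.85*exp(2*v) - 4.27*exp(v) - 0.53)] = (-10.6005*exp(2*v) + 3.811*exp(v) + 7.435)*exp(v)/(3.4225*exp(4*v) + 15.799*exp(3*v) + 20.1939*exp(2*v) + 4.5262*exp(v) + 0.2809)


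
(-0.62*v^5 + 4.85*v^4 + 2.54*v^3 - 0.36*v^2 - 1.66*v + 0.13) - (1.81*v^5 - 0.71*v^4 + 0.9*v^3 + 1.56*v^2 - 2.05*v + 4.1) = -2.43*v^5 + 5.56*v^4 + 1.64*v^3 - 1.92*v^2 + 0.39*v - 3.97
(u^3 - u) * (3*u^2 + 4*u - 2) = 3*u^5 + 4*u^4 - 5*u^3 - 4*u^2 + 2*u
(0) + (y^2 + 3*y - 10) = y^2 + 3*y - 10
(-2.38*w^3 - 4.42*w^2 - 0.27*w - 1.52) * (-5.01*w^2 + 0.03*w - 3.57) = 11.9238*w^5 + 22.0728*w^4 + 9.7167*w^3 + 23.3865*w^2 + 0.9183*w + 5.4264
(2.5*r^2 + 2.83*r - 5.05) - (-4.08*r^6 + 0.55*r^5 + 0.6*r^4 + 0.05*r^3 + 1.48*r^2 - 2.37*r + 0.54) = 4.08*r^6 - 0.55*r^5 - 0.6*r^4 - 0.05*r^3 + 1.02*r^2 + 5.2*r - 5.59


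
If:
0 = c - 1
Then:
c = 1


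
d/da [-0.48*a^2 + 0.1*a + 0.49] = 0.1 - 0.96*a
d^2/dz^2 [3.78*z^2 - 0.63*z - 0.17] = 7.56000000000000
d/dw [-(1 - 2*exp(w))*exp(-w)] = exp(-w)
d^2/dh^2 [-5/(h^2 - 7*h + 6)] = 10*(h^2 - 7*h - (2*h - 7)^2 + 6)/(h^2 - 7*h + 6)^3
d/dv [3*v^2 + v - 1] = 6*v + 1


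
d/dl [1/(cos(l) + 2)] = sin(l)/(cos(l) + 2)^2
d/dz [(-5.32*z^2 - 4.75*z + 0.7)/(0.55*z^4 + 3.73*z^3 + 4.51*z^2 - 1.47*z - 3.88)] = (5.852*z^5 + 27.6811*z^4 + 33.895*z^3 + 21.4099*z^2 + 34.9692*z + 19.459)/(0.3025*z^8 + 4.103*z^7 + 18.8739*z^6 + 32.0276*z^5 + 5.1059*z^4 - 42.2042*z^3 - 32.8367*z^2 + 11.4072*z + 15.0544)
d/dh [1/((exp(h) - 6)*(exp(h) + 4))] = 2*(1 - exp(h))*exp(h)/(exp(4*h) - 4*exp(3*h) - 44*exp(2*h) + 96*exp(h) + 576)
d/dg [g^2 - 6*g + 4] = 2*g - 6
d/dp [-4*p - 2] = -4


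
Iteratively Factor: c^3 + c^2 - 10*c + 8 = (c + 4)*(c^2 - 3*c + 2) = (c - 2)*(c + 4)*(c - 1)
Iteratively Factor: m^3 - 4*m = (m + 2)*(m^2 - 2*m) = (m - 2)*(m + 2)*(m)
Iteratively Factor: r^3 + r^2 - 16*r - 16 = (r + 1)*(r^2 - 16) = (r - 4)*(r + 1)*(r + 4)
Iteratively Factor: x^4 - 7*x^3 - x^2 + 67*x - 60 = (x - 5)*(x^3 - 2*x^2 - 11*x + 12) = (x - 5)*(x + 3)*(x^2 - 5*x + 4) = (x - 5)*(x - 4)*(x + 3)*(x - 1)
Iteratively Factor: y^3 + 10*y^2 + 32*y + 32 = (y + 4)*(y^2 + 6*y + 8) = (y + 2)*(y + 4)*(y + 4)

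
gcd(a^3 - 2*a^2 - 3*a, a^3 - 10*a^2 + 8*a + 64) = 1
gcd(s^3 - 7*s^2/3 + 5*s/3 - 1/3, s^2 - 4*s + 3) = s - 1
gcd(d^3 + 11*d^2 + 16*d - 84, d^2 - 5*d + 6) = d - 2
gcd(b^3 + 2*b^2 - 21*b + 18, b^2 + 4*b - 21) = b - 3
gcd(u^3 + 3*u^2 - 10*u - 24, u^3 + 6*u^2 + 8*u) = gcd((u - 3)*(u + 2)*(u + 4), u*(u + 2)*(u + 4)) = u^2 + 6*u + 8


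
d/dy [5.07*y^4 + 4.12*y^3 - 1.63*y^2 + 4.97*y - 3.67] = 20.28*y^3 + 12.36*y^2 - 3.26*y + 4.97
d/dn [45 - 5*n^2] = -10*n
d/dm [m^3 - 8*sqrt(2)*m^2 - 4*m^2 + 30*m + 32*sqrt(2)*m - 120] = 3*m^2 - 16*sqrt(2)*m - 8*m + 30 + 32*sqrt(2)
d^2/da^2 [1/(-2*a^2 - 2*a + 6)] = (a^2 + a - (2*a + 1)^2 - 3)/(a^2 + a - 3)^3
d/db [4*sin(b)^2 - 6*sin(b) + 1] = 2*(4*sin(b) - 3)*cos(b)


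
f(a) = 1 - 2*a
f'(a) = -2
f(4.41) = -7.82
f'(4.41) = -2.00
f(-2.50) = 6.00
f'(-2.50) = -2.00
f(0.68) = -0.36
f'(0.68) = -2.00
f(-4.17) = 9.34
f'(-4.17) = -2.00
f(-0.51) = 2.02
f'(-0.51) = -2.00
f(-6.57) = 14.14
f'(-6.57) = -2.00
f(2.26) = -3.52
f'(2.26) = -2.00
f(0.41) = 0.18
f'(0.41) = -2.00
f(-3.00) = 7.00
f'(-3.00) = -2.00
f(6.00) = -11.00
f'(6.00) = -2.00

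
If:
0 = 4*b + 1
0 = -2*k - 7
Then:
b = -1/4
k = -7/2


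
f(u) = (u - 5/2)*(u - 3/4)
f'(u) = 2*u - 13/4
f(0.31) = 0.96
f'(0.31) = -2.63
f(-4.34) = 34.82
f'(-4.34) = -11.93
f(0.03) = 1.78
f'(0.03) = -3.19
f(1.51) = -0.75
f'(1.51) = -0.23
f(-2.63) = 17.34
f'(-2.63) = -8.51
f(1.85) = -0.72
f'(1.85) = 0.45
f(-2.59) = 17.00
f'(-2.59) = -8.43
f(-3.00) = 20.62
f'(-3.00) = -9.25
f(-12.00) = 184.88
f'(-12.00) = -27.25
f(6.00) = 18.38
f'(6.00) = 8.75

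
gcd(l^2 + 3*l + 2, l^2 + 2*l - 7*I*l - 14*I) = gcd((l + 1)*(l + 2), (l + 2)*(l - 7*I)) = l + 2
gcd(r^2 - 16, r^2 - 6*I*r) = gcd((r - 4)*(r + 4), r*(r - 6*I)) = 1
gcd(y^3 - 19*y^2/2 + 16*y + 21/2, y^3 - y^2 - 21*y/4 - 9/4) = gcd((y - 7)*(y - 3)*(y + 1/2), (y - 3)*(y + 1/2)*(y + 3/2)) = y^2 - 5*y/2 - 3/2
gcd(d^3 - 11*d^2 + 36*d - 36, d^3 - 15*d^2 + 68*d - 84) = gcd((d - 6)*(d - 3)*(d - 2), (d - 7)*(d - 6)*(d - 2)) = d^2 - 8*d + 12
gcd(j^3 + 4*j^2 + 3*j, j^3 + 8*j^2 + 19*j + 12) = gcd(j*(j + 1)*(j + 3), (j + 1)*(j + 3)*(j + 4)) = j^2 + 4*j + 3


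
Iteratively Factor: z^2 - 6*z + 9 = (z - 3)*(z - 3)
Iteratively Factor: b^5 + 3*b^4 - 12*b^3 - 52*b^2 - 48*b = (b + 2)*(b^4 + b^3 - 14*b^2 - 24*b) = (b + 2)^2*(b^3 - b^2 - 12*b) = b*(b + 2)^2*(b^2 - b - 12) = b*(b + 2)^2*(b + 3)*(b - 4)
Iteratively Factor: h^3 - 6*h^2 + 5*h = (h - 1)*(h^2 - 5*h) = (h - 5)*(h - 1)*(h)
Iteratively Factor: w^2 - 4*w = (w - 4)*(w)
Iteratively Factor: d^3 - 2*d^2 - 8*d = (d - 4)*(d^2 + 2*d) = (d - 4)*(d + 2)*(d)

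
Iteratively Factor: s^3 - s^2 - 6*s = (s + 2)*(s^2 - 3*s) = (s - 3)*(s + 2)*(s)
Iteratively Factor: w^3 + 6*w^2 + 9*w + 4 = (w + 1)*(w^2 + 5*w + 4) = (w + 1)*(w + 4)*(w + 1)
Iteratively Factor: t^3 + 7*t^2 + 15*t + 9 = (t + 3)*(t^2 + 4*t + 3) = (t + 3)^2*(t + 1)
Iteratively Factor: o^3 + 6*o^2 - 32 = (o + 4)*(o^2 + 2*o - 8) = (o + 4)^2*(o - 2)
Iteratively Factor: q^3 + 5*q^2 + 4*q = (q + 1)*(q^2 + 4*q) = (q + 1)*(q + 4)*(q)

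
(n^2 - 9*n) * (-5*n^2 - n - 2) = -5*n^4 + 44*n^3 + 7*n^2 + 18*n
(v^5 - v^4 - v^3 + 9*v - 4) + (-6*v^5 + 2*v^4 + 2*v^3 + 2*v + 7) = -5*v^5 + v^4 + v^3 + 11*v + 3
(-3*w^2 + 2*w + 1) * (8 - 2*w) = 6*w^3 - 28*w^2 + 14*w + 8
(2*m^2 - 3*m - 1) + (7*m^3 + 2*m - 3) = 7*m^3 + 2*m^2 - m - 4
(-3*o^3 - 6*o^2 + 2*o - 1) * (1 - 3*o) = 9*o^4 + 15*o^3 - 12*o^2 + 5*o - 1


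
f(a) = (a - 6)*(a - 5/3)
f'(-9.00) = -25.67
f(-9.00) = 160.00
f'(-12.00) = -31.67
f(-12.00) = 246.00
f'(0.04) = -7.59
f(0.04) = 9.69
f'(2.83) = -2.01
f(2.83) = -3.69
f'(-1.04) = -9.75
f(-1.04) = 19.05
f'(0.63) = -6.41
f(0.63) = 5.57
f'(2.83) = -2.01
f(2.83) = -3.69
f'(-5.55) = -18.77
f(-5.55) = 83.35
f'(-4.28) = -16.23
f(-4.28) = 61.13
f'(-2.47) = -12.61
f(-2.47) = 35.04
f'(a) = 2*a - 23/3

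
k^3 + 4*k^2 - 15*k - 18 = (k - 3)*(k + 1)*(k + 6)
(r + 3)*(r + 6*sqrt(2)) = r^2 + 3*r + 6*sqrt(2)*r + 18*sqrt(2)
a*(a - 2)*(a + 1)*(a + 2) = a^4 + a^3 - 4*a^2 - 4*a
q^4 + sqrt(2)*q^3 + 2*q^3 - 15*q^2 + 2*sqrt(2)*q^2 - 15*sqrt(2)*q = q*(q - 3)*(q + 5)*(q + sqrt(2))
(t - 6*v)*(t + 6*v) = t^2 - 36*v^2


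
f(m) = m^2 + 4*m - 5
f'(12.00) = 28.00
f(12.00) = 187.00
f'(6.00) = 16.00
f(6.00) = 55.00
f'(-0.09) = 3.82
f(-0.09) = -5.35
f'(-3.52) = -3.04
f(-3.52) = -6.69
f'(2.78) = 9.56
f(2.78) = 13.85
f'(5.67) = 15.34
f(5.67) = 49.83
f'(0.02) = 4.04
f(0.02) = -4.92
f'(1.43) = 6.86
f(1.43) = 2.76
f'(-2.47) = -0.94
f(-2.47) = -8.78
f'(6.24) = 16.48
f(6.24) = 58.90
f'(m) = 2*m + 4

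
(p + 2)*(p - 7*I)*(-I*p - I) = -I*p^3 - 7*p^2 - 3*I*p^2 - 21*p - 2*I*p - 14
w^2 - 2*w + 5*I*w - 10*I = (w - 2)*(w + 5*I)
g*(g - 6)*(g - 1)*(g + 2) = g^4 - 5*g^3 - 8*g^2 + 12*g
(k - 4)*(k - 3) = k^2 - 7*k + 12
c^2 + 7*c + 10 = (c + 2)*(c + 5)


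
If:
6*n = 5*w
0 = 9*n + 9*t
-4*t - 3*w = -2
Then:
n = -5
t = 5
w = -6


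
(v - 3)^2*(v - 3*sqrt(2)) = v^3 - 6*v^2 - 3*sqrt(2)*v^2 + 9*v + 18*sqrt(2)*v - 27*sqrt(2)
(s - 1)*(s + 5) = s^2 + 4*s - 5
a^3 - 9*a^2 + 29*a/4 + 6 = (a - 8)*(a - 3/2)*(a + 1/2)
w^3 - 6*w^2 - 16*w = w*(w - 8)*(w + 2)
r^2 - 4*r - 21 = (r - 7)*(r + 3)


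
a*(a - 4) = a^2 - 4*a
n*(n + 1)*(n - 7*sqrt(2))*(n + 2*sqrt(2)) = n^4 - 5*sqrt(2)*n^3 + n^3 - 28*n^2 - 5*sqrt(2)*n^2 - 28*n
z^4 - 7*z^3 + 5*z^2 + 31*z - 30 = (z - 5)*(z - 3)*(z - 1)*(z + 2)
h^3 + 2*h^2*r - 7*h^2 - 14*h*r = h*(h - 7)*(h + 2*r)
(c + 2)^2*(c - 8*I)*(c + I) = c^4 + 4*c^3 - 7*I*c^3 + 12*c^2 - 28*I*c^2 + 32*c - 28*I*c + 32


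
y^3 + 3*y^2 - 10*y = y*(y - 2)*(y + 5)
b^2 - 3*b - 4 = (b - 4)*(b + 1)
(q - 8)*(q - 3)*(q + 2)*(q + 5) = q^4 - 4*q^3 - 43*q^2 + 58*q + 240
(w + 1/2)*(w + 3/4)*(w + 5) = w^3 + 25*w^2/4 + 53*w/8 + 15/8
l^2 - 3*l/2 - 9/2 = (l - 3)*(l + 3/2)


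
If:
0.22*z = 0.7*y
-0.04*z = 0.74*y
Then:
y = 0.00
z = 0.00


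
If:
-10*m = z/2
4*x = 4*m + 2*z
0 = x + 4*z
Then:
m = 0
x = 0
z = 0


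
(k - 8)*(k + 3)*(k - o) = k^3 - k^2*o - 5*k^2 + 5*k*o - 24*k + 24*o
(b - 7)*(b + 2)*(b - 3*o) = b^3 - 3*b^2*o - 5*b^2 + 15*b*o - 14*b + 42*o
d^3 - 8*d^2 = d^2*(d - 8)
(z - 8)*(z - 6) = z^2 - 14*z + 48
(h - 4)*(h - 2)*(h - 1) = h^3 - 7*h^2 + 14*h - 8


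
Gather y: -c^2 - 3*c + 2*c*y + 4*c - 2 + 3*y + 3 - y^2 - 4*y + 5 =-c^2 + c - y^2 + y*(2*c - 1) + 6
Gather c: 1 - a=1 - a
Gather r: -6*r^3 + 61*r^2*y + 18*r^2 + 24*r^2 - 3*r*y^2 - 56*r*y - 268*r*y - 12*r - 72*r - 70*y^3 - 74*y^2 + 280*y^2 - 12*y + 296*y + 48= -6*r^3 + r^2*(61*y + 42) + r*(-3*y^2 - 324*y - 84) - 70*y^3 + 206*y^2 + 284*y + 48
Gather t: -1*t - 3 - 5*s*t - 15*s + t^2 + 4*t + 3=-15*s + t^2 + t*(3 - 5*s)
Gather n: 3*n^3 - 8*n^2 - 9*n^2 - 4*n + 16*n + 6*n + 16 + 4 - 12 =3*n^3 - 17*n^2 + 18*n + 8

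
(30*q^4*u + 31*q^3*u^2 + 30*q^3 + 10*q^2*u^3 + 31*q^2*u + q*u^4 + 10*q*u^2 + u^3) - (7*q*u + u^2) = 30*q^4*u + 31*q^3*u^2 + 30*q^3 + 10*q^2*u^3 + 31*q^2*u + q*u^4 + 10*q*u^2 - 7*q*u + u^3 - u^2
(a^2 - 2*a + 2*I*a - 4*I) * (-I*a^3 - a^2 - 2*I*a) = -I*a^5 + a^4 + 2*I*a^4 - 2*a^3 - 4*I*a^3 + 4*a^2 + 8*I*a^2 - 8*a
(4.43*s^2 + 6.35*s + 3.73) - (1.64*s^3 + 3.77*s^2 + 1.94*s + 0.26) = -1.64*s^3 + 0.66*s^2 + 4.41*s + 3.47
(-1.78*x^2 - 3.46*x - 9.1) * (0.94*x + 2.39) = -1.6732*x^3 - 7.5066*x^2 - 16.8234*x - 21.749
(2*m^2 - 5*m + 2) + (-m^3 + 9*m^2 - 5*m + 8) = -m^3 + 11*m^2 - 10*m + 10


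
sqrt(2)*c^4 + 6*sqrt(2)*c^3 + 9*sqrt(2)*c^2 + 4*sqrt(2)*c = c*(c + 1)*(c + 4)*(sqrt(2)*c + sqrt(2))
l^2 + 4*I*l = l*(l + 4*I)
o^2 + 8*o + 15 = (o + 3)*(o + 5)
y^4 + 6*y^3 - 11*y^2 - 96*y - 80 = (y - 4)*(y + 1)*(y + 4)*(y + 5)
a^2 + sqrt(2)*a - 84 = (a - 6*sqrt(2))*(a + 7*sqrt(2))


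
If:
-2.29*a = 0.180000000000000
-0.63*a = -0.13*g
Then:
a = -0.08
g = -0.38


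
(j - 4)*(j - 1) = j^2 - 5*j + 4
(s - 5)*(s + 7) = s^2 + 2*s - 35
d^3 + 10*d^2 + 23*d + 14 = (d + 1)*(d + 2)*(d + 7)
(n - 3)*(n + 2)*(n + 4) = n^3 + 3*n^2 - 10*n - 24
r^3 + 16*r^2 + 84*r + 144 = (r + 4)*(r + 6)^2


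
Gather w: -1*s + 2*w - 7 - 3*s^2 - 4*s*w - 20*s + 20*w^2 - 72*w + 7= -3*s^2 - 21*s + 20*w^2 + w*(-4*s - 70)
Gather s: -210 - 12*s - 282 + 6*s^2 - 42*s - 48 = 6*s^2 - 54*s - 540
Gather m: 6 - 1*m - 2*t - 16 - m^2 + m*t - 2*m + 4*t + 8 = -m^2 + m*(t - 3) + 2*t - 2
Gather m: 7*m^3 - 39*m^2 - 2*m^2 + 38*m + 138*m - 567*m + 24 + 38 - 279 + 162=7*m^3 - 41*m^2 - 391*m - 55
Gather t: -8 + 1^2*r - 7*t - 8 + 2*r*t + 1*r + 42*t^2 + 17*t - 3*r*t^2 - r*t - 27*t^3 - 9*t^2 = 2*r - 27*t^3 + t^2*(33 - 3*r) + t*(r + 10) - 16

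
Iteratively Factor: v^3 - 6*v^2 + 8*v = (v - 4)*(v^2 - 2*v) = (v - 4)*(v - 2)*(v)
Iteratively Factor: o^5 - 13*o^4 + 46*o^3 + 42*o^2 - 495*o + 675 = (o + 3)*(o^4 - 16*o^3 + 94*o^2 - 240*o + 225) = (o - 3)*(o + 3)*(o^3 - 13*o^2 + 55*o - 75) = (o - 5)*(o - 3)*(o + 3)*(o^2 - 8*o + 15) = (o - 5)*(o - 3)^2*(o + 3)*(o - 5)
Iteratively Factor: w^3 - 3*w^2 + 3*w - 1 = (w - 1)*(w^2 - 2*w + 1) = (w - 1)^2*(w - 1)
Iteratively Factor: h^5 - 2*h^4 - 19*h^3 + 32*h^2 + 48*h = (h - 4)*(h^4 + 2*h^3 - 11*h^2 - 12*h) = (h - 4)*(h + 4)*(h^3 - 2*h^2 - 3*h) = h*(h - 4)*(h + 4)*(h^2 - 2*h - 3) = h*(h - 4)*(h + 1)*(h + 4)*(h - 3)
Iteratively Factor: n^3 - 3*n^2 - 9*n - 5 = (n + 1)*(n^2 - 4*n - 5) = (n + 1)^2*(n - 5)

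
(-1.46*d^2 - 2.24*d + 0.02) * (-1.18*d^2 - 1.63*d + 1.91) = 1.7228*d^4 + 5.023*d^3 + 0.839*d^2 - 4.311*d + 0.0382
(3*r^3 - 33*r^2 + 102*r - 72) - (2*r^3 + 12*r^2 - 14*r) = r^3 - 45*r^2 + 116*r - 72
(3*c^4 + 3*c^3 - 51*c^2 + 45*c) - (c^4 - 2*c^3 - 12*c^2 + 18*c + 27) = 2*c^4 + 5*c^3 - 39*c^2 + 27*c - 27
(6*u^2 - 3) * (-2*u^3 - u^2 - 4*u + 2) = -12*u^5 - 6*u^4 - 18*u^3 + 15*u^2 + 12*u - 6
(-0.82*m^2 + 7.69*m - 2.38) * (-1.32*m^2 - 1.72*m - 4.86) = 1.0824*m^4 - 8.7404*m^3 - 6.1*m^2 - 33.2798*m + 11.5668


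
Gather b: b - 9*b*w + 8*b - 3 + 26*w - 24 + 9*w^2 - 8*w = b*(9 - 9*w) + 9*w^2 + 18*w - 27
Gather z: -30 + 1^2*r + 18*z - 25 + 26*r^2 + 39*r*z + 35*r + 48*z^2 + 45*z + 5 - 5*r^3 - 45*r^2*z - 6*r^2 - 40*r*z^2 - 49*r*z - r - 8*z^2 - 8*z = -5*r^3 + 20*r^2 + 35*r + z^2*(40 - 40*r) + z*(-45*r^2 - 10*r + 55) - 50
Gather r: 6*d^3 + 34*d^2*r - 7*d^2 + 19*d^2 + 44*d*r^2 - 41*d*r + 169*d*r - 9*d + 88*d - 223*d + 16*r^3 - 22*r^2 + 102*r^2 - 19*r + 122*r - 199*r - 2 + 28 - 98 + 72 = 6*d^3 + 12*d^2 - 144*d + 16*r^3 + r^2*(44*d + 80) + r*(34*d^2 + 128*d - 96)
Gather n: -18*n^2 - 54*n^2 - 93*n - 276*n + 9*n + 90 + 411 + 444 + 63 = -72*n^2 - 360*n + 1008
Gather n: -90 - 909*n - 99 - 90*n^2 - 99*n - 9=-90*n^2 - 1008*n - 198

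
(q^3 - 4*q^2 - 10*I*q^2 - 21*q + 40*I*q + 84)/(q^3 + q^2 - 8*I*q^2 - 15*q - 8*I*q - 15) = (q^2 - q*(4 + 7*I) + 28*I)/(q^2 + q*(1 - 5*I) - 5*I)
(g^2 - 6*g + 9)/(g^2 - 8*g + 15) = (g - 3)/(g - 5)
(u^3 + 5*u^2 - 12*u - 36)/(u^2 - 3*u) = u + 8 + 12/u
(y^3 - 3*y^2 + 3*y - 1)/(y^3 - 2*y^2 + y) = (y - 1)/y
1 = 1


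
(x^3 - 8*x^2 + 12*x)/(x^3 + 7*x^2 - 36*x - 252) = x*(x - 2)/(x^2 + 13*x + 42)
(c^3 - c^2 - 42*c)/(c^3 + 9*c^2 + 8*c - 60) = c*(c - 7)/(c^2 + 3*c - 10)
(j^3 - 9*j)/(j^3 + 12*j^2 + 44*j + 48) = j*(j^2 - 9)/(j^3 + 12*j^2 + 44*j + 48)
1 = 1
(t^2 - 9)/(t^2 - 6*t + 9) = (t + 3)/(t - 3)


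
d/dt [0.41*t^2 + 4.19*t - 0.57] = 0.82*t + 4.19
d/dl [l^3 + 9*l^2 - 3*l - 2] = 3*l^2 + 18*l - 3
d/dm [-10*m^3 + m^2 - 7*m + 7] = -30*m^2 + 2*m - 7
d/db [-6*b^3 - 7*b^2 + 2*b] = -18*b^2 - 14*b + 2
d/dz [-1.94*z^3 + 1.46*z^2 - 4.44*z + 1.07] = -5.82*z^2 + 2.92*z - 4.44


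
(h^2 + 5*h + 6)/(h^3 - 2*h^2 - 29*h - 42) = 1/(h - 7)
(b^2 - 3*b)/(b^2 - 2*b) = (b - 3)/(b - 2)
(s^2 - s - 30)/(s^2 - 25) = (s - 6)/(s - 5)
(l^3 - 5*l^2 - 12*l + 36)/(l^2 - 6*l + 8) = (l^2 - 3*l - 18)/(l - 4)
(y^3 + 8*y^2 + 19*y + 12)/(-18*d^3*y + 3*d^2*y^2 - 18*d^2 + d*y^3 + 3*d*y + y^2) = (y^3 + 8*y^2 + 19*y + 12)/(-18*d^3*y + 3*d^2*y^2 - 18*d^2 + d*y^3 + 3*d*y + y^2)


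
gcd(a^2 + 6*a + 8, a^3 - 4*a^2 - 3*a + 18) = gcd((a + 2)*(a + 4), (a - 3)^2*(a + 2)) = a + 2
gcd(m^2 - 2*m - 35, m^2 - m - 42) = m - 7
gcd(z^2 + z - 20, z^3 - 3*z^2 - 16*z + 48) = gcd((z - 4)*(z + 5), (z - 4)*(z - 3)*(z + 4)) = z - 4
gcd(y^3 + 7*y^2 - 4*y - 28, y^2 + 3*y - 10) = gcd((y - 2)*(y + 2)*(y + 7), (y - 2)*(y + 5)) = y - 2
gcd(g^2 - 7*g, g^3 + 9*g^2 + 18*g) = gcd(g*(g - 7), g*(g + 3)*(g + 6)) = g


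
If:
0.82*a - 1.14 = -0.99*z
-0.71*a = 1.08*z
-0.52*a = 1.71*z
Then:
No Solution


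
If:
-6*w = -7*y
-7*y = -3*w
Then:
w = 0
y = 0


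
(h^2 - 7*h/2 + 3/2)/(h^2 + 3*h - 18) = (h - 1/2)/(h + 6)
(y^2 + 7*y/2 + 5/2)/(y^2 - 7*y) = (2*y^2 + 7*y + 5)/(2*y*(y - 7))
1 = 1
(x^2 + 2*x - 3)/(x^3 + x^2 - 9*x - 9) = (x - 1)/(x^2 - 2*x - 3)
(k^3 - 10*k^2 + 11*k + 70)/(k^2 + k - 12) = (k^3 - 10*k^2 + 11*k + 70)/(k^2 + k - 12)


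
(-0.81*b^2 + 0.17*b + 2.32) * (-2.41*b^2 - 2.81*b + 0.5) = 1.9521*b^4 + 1.8664*b^3 - 6.4739*b^2 - 6.4342*b + 1.16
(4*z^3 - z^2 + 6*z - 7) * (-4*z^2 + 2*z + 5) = -16*z^5 + 12*z^4 - 6*z^3 + 35*z^2 + 16*z - 35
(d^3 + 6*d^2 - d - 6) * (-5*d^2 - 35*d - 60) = -5*d^5 - 65*d^4 - 265*d^3 - 295*d^2 + 270*d + 360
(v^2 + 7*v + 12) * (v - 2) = v^3 + 5*v^2 - 2*v - 24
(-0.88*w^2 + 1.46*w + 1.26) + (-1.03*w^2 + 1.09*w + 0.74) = -1.91*w^2 + 2.55*w + 2.0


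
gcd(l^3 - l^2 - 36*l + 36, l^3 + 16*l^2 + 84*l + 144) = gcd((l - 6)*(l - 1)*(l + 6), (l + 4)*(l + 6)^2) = l + 6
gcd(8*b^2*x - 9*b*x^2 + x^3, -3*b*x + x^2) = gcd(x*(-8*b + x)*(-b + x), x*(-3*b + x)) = x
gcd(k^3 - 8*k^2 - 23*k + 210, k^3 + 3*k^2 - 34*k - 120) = k^2 - k - 30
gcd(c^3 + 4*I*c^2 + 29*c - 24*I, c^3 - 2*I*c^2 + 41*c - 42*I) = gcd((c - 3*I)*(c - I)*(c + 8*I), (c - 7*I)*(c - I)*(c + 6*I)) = c - I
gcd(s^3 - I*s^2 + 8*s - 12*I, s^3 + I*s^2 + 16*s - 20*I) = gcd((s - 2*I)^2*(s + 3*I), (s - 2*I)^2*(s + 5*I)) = s^2 - 4*I*s - 4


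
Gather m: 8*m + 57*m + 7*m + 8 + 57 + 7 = 72*m + 72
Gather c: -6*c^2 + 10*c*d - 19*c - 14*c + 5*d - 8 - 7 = -6*c^2 + c*(10*d - 33) + 5*d - 15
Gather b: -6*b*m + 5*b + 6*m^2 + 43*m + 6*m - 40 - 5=b*(5 - 6*m) + 6*m^2 + 49*m - 45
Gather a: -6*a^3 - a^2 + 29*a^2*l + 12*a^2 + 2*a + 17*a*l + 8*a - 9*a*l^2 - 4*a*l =-6*a^3 + a^2*(29*l + 11) + a*(-9*l^2 + 13*l + 10)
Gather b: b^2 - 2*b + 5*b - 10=b^2 + 3*b - 10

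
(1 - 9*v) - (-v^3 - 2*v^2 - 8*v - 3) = v^3 + 2*v^2 - v + 4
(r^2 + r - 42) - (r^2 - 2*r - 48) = 3*r + 6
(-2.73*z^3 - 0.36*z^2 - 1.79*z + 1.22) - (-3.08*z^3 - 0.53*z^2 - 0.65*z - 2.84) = 0.35*z^3 + 0.17*z^2 - 1.14*z + 4.06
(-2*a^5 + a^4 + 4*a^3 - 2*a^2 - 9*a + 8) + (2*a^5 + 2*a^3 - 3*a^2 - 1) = a^4 + 6*a^3 - 5*a^2 - 9*a + 7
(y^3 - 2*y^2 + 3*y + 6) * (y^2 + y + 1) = y^5 - y^4 + 2*y^3 + 7*y^2 + 9*y + 6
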